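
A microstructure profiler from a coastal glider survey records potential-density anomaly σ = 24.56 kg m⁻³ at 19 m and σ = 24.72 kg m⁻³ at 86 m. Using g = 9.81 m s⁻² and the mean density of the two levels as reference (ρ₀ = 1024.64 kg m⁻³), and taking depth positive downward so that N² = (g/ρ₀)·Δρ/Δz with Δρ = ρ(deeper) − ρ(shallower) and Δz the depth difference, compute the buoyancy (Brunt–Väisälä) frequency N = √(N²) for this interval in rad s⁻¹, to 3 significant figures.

4.78 × 10⁻³ rad s⁻¹

Δρ = 1024.72 − 1024.56 = 0.16 kg m⁻³ over Δz = 86 − 19 = 67 m.
N² = (9.81/1024.64) × (0.16/67) = 2.2864 × 10⁻⁵ s⁻².
N = √(2.2864 × 10⁻⁵) = 4.7816 × 10⁻³ rad s⁻¹ ≈ 4.78 × 10⁻³ rad s⁻¹.
Since Δρ > 0 the layer is stably stratified.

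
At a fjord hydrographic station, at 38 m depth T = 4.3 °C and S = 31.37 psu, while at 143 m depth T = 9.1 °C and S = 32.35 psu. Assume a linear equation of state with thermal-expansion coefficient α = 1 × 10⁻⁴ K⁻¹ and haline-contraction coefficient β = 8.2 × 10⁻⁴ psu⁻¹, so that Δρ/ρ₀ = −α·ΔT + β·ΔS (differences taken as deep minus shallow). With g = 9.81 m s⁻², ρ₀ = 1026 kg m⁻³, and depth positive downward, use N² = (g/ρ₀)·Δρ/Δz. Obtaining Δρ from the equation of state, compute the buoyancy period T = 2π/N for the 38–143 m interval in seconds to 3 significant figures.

1.14 × 10³ s

ΔT = +4.8 K, ΔS = +0.98 psu (deep − shallow).
Δρ/ρ₀ = −αΔT + βΔS = -4.80 × 10⁻⁴ + 8.036 × 10⁻⁴ = 3.236 × 10⁻⁴, so Δρ ≈ 0.3320 kg m⁻³.
N² = (g/ρ₀)·Δρ/Δz = g·(Δρ/ρ₀)/Δz = 9.81 × 3.236 × 10⁻⁴ / 105 = 3.0233 × 10⁻⁵ s⁻².
N = √(3.0233 × 10⁻⁵) = 5.4985 × 10⁻³ rad s⁻¹ → T = 2π/N = 1.1427 × 10³ s ≈ 1.14 × 10³ s.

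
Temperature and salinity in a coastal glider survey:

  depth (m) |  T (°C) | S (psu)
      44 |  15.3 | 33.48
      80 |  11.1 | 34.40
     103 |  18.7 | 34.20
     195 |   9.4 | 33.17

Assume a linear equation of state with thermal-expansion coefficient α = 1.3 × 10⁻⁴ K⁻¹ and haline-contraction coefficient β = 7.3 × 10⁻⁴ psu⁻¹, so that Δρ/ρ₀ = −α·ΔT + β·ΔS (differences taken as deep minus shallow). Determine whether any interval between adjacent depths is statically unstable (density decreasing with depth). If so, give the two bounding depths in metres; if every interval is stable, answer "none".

80–103 m

Evaluate Δρ/ρ₀ = −αΔT + βΔS across each adjacent pair:
  44–80 m: −αΔT+βΔS = −(1.3 × 10⁻⁴)(-4.2)+(7.3 × 10⁻⁴)(+0.92) = 1.2 × 10⁻³ → stable
  80–103 m: −αΔT+βΔS = −(1.3 × 10⁻⁴)(+7.6)+(7.3 × 10⁻⁴)(-0.20) = -1.1 × 10⁻³ → UNSTABLE
  103–195 m: −αΔT+βΔS = −(1.3 × 10⁻⁴)(-9.3)+(7.3 × 10⁻⁴)(-1.03) = 4.6 × 10⁻⁴ → stable
The 80–103 m interval has Δρ < 0: lighter water underlies denser water.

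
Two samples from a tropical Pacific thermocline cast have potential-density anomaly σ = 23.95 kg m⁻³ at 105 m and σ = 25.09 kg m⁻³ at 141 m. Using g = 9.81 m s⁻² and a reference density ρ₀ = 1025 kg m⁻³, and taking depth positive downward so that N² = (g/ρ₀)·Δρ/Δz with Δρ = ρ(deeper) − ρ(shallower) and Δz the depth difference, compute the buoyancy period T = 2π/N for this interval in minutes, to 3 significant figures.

Δρ = 1025.09 − 1023.95 = 1.14 kg m⁻³ over Δz = 141 − 105 = 36 m.
N² = (9.81/1025) × (1.14/36) = 3.0307 × 10⁻⁴ s⁻².
N = √(3.0307 × 10⁻⁴) = 0.017409 rad s⁻¹, so T = 2π/N = 360.92 s = 6.0153 min ≈ 6.02 min.

6.02 min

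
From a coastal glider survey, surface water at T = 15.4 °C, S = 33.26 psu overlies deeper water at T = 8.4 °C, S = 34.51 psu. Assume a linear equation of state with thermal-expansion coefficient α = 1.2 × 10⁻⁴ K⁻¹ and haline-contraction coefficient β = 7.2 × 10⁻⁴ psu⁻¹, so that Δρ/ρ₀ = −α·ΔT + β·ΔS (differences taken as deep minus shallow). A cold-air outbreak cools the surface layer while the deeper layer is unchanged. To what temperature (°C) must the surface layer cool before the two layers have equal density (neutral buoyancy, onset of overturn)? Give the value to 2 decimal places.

Neutral buoyancy requires Δρ = 0, i.e. −α(T_deep − T_surf′) + β(S_deep − S_surf) = 0.
T_surf′ = T_deep − (β/α)·ΔS = 8.4 − (7.2 × 10⁻⁴/1.2 × 10⁻⁴)·(+1.25) = 0.9000 °C.
Cooling required: 15.4 − (0.9000) = 14.5000 °C.

0.90 °C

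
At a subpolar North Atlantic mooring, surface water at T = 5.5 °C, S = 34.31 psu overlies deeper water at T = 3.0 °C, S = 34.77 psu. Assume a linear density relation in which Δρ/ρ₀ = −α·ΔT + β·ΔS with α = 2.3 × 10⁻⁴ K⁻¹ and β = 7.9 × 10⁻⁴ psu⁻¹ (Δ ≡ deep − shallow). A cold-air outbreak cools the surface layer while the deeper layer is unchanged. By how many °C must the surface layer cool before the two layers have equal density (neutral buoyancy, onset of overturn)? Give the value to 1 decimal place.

Neutral buoyancy requires Δρ = 0, i.e. −α(T_deep − T_surf′) + β(S_deep − S_surf) = 0.
T_surf′ = T_deep − (β/α)·ΔS = 3.0 − (7.9 × 10⁻⁴/2.3 × 10⁻⁴)·(+0.46) = 1.420 °C.
Cooling required: 5.5 − (1.420) = 4.080 °C.

4.1 °C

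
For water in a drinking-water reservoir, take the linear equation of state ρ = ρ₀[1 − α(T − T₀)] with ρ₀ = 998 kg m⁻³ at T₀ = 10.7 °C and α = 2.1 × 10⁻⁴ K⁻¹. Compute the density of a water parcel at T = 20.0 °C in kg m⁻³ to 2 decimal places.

T − T₀ = +9.3 K.
Bracket = 1 − α·(+9.3) = 1 + (-1.953 × 10⁻³) = 0.9980470.
ρ = 998 × 0.9980470 = 996.05 kg m⁻³.

996.05 kg m⁻³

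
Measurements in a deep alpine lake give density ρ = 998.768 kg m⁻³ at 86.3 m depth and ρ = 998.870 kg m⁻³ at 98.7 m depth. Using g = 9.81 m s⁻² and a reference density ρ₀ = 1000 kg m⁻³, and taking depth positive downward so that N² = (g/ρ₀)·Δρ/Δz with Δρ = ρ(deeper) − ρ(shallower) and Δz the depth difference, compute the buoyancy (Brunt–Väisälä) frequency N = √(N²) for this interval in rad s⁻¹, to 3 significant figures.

Δρ = 998.870 − 998.768 = 0.102 kg m⁻³ over Δz = 98.7 − 86.3 = 12.4 m.
N² = (9.81/1000) × (0.102/12.4) = 8.0695 × 10⁻⁵ s⁻².
N = √(8.0695 × 10⁻⁵) = 8.9830 × 10⁻³ rad s⁻¹ ≈ 8.98 × 10⁻³ rad s⁻¹.

8.98 × 10⁻³ rad s⁻¹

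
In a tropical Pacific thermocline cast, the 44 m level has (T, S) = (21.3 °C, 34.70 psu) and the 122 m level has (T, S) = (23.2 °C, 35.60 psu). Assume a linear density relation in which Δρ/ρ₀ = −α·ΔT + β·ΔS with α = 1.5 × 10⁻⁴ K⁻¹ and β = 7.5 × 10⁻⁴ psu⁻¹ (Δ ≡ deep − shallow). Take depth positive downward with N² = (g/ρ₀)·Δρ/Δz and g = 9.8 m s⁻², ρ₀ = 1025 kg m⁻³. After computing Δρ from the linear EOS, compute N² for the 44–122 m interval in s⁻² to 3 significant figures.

ΔT = +1.9 K, ΔS = +0.90 psu (deep − shallow).
Δρ/ρ₀ = −αΔT + βΔS = -2.85 × 10⁻⁴ + 6.75 × 10⁻⁴ = 3.90 × 10⁻⁴, so Δρ ≈ 0.3998 kg m⁻³.
N² = (g/ρ₀)·Δρ/Δz = g·(Δρ/ρ₀)/Δz = 9.8 × 3.90 × 10⁻⁴ / 78 = 4.9000 × 10⁻⁵ s⁻² ≈ 4.90 × 10⁻⁵ s⁻².

4.90 × 10⁻⁵ s⁻²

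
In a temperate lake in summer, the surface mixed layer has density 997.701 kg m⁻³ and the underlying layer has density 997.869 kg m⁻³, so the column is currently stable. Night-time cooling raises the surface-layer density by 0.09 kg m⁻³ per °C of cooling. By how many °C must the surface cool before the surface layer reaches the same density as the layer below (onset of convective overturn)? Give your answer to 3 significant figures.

1.87 °C

Density deficit of the surface layer: 997.869 − 997.701 = 0.168 kg m⁻³.
Required change = 0.168 / 0.09 = 1.87 °C.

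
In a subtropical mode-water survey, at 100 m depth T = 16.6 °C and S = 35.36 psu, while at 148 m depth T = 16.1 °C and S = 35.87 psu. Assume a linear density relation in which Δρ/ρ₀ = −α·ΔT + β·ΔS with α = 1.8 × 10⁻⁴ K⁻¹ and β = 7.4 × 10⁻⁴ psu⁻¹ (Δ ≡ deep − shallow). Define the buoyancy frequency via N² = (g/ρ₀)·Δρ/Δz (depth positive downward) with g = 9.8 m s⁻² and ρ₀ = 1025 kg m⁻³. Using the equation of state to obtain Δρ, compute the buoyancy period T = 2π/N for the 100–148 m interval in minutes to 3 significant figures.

10.7 min

ΔT = -0.5 K, ΔS = +0.51 psu (deep − shallow).
Δρ/ρ₀ = −αΔT + βΔS = 9.00 × 10⁻⁵ + 3.774 × 10⁻⁴ = 4.674 × 10⁻⁴, so Δρ ≈ 0.4791 kg m⁻³.
N² = (g/ρ₀)·Δρ/Δz = g·(Δρ/ρ₀)/Δz = 9.8 × 4.674 × 10⁻⁴ / 48 = 9.5428 × 10⁻⁵ s⁻².
N = √(9.5428 × 10⁻⁵) = 9.7687 × 10⁻³ rad s⁻¹ → T = 2π/N = 643.20 s = 10.720 min ≈ 10.7 min.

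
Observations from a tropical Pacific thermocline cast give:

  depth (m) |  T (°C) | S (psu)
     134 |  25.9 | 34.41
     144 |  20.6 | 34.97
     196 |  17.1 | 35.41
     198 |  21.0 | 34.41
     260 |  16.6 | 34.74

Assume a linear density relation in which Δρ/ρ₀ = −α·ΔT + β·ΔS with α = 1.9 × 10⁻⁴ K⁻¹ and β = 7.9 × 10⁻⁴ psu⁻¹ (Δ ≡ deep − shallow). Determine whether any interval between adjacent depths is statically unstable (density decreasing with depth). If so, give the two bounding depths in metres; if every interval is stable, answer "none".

Evaluate Δρ/ρ₀ = −αΔT + βΔS across each adjacent pair:
  134–144 m: −αΔT+βΔS = −(1.9 × 10⁻⁴)(-5.3)+(7.9 × 10⁻⁴)(+0.56) = 1.4 × 10⁻³ → stable
  144–196 m: −αΔT+βΔS = −(1.9 × 10⁻⁴)(-3.5)+(7.9 × 10⁻⁴)(+0.44) = 1.0 × 10⁻³ → stable
  196–198 m: −αΔT+βΔS = −(1.9 × 10⁻⁴)(+3.9)+(7.9 × 10⁻⁴)(-1.00) = -1.5 × 10⁻³ → UNSTABLE
  198–260 m: −αΔT+βΔS = −(1.9 × 10⁻⁴)(-4.4)+(7.9 × 10⁻⁴)(+0.33) = 1.1 × 10⁻³ → stable
The 196–198 m interval has Δρ < 0: lighter water underlies denser water.

196–198 m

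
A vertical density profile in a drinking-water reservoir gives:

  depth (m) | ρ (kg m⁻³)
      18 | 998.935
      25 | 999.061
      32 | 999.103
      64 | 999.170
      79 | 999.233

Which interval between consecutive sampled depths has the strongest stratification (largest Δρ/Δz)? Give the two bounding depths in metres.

18–25 m

Compute the density gradient over each adjacent pair:
  18–25 m: Δρ/Δz = 0.126/7 = 0.018 kg m⁻⁴
  25–32 m: Δρ/Δz = 0.042/7 = 6.0 × 10⁻³ kg m⁻⁴
  32–64 m: Δρ/Δz = 0.067/32 = 2.1 × 10⁻³ kg m⁻⁴
  64–79 m: Δρ/Δz = 0.063/15 = 4.2 × 10⁻³ kg m⁻⁴
The largest gradient is in the 18–25 m interval — the pycnocline.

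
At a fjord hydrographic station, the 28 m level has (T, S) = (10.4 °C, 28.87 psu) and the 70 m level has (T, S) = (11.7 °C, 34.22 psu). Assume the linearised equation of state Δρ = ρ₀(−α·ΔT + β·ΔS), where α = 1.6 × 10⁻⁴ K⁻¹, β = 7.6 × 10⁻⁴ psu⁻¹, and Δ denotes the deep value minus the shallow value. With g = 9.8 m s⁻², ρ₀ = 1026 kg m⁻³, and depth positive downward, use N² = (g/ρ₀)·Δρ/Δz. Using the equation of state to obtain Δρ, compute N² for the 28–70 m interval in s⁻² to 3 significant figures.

9.00 × 10⁻⁴ s⁻²

ΔT = +1.3 K, ΔS = +5.35 psu (deep − shallow).
Δρ/ρ₀ = −αΔT + βΔS = -2.08 × 10⁻⁴ + 4.066 × 10⁻³ = 3.858 × 10⁻³, so Δρ ≈ 3.958 kg m⁻³.
N² = (g/ρ₀)·Δρ/Δz = g·(Δρ/ρ₀)/Δz = 9.8 × 3.858 × 10⁻³ / 42 = 9.0020 × 10⁻⁴ s⁻² ≈ 9.00 × 10⁻⁴ s⁻².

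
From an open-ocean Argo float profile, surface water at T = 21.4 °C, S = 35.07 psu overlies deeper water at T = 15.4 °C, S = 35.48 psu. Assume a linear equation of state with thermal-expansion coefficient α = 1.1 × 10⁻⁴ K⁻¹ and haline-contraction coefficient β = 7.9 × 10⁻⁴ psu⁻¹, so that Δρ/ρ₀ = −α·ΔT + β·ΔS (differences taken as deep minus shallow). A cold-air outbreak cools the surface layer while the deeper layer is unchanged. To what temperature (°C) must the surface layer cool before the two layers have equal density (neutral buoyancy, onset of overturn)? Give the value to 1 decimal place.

Neutral buoyancy requires Δρ = 0, i.e. −α(T_deep − T_surf′) + β(S_deep − S_surf) = 0.
T_surf′ = T_deep − (β/α)·ΔS = 15.4 − (7.9 × 10⁻⁴/1.1 × 10⁻⁴)·(+0.41) = 12.455 °C.
Cooling required: 21.4 − (12.455) = 8.945 °C.

12.5 °C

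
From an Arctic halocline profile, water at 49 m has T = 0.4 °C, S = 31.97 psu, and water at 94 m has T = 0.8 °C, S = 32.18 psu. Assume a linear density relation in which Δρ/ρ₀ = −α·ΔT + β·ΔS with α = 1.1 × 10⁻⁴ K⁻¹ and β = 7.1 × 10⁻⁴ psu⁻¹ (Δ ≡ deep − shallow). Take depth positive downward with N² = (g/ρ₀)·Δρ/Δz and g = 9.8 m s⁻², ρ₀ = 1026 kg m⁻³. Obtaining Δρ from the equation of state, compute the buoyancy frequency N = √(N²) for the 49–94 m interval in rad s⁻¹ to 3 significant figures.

4.78 × 10⁻³ rad s⁻¹

ΔT = +0.4 K, ΔS = +0.21 psu (deep − shallow).
Δρ/ρ₀ = −αΔT + βΔS = -4.40 × 10⁻⁵ + 1.491 × 10⁻⁴ = 1.051 × 10⁻⁴, so Δρ ≈ 0.1078 kg m⁻³.
N² = (g/ρ₀)·Δρ/Δz = g·(Δρ/ρ₀)/Δz = 9.8 × 1.051 × 10⁻⁴ / 45 = 2.2888 × 10⁻⁵ s⁻².
N = √(2.2888 × 10⁻⁵) = 4.7841 × 10⁻³ rad s⁻¹ ≈ 4.78 × 10⁻³ rad s⁻¹.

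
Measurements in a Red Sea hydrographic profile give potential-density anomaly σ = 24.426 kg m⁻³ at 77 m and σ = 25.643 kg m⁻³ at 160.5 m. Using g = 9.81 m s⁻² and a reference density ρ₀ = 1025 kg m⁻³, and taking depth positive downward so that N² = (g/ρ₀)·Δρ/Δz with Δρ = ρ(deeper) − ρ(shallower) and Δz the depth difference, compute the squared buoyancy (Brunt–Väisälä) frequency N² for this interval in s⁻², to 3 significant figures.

Δρ = 1025.643 − 1024.426 = 1.217 kg m⁻³ over Δz = 160.5 − 77 = 83.5 m.
N² = (9.81/1025) × (1.217/83.5) = 1.3949 × 10⁻⁴ s⁻² ≈ 1.39 × 10⁻⁴ s⁻².
Since Δρ > 0 the layer is stably stratified.

1.39 × 10⁻⁴ s⁻²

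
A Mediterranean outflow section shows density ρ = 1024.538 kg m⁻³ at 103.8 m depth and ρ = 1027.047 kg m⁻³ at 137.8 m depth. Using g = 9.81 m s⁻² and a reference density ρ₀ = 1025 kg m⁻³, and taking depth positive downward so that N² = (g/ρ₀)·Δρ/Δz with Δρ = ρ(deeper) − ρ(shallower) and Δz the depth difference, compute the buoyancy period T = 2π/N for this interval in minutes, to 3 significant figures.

3.94 min

Δρ = 1027.047 − 1024.538 = 2.509 kg m⁻³ over Δz = 137.8 − 103.8 = 34 m.
N² = (9.81/1025) × (2.509/34) = 7.0626 × 10⁻⁴ s⁻².
N = √(7.0626 × 10⁻⁴) = 0.026576 rad s⁻¹, so T = 2π/N = 236.42 s = 3.9403 min ≈ 3.94 min.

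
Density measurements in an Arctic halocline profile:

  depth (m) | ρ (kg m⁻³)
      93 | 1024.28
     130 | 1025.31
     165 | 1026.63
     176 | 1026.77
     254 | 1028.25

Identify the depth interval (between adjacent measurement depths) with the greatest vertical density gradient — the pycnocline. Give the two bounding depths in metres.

Compute the density gradient over each adjacent pair:
  93–130 m: Δρ/Δz = 1.03/37 = 0.028 kg m⁻⁴
  130–165 m: Δρ/Δz = 1.32/35 = 0.038 kg m⁻⁴
  165–176 m: Δρ/Δz = 0.14/11 = 0.013 kg m⁻⁴
  176–254 m: Δρ/Δz = 1.48/78 = 0.019 kg m⁻⁴
The largest gradient is in the 130–165 m interval — the pycnocline.

130–165 m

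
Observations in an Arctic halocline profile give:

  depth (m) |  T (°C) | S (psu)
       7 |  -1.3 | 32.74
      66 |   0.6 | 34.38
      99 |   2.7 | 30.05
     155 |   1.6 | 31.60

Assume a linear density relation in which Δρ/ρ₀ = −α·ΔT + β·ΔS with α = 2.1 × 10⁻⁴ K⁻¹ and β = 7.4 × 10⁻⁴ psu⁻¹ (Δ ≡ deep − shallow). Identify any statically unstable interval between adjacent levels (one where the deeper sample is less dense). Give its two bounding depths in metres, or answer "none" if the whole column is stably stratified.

Evaluate Δρ/ρ₀ = −αΔT + βΔS across each adjacent pair:
  7–66 m: −αΔT+βΔS = −(2.1 × 10⁻⁴)(+1.9)+(7.4 × 10⁻⁴)(+1.64) = 8.1 × 10⁻⁴ → stable
  66–99 m: −αΔT+βΔS = −(2.1 × 10⁻⁴)(+2.1)+(7.4 × 10⁻⁴)(-4.33) = -3.6 × 10⁻³ → UNSTABLE
  99–155 m: −αΔT+βΔS = −(2.1 × 10⁻⁴)(-1.1)+(7.4 × 10⁻⁴)(+1.55) = 1.4 × 10⁻³ → stable
The 66–99 m interval has Δρ < 0: lighter water underlies denser water.

66–99 m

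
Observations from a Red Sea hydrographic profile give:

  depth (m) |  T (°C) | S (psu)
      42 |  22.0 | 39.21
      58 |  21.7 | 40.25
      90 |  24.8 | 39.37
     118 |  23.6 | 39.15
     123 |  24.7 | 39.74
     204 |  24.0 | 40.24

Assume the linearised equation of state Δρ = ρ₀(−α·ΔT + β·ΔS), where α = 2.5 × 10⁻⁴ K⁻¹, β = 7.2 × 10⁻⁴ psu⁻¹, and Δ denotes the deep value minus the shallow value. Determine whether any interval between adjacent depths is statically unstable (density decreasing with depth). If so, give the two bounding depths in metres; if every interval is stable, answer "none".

Evaluate Δρ/ρ₀ = −αΔT + βΔS across each adjacent pair:
  42–58 m: −αΔT+βΔS = −(2.5 × 10⁻⁴)(-0.3)+(7.2 × 10⁻⁴)(+1.04) = 8.2 × 10⁻⁴ → stable
  58–90 m: −αΔT+βΔS = −(2.5 × 10⁻⁴)(+3.1)+(7.2 × 10⁻⁴)(-0.88) = -1.4 × 10⁻³ → UNSTABLE
  90–118 m: −αΔT+βΔS = −(2.5 × 10⁻⁴)(-1.2)+(7.2 × 10⁻⁴)(-0.22) = 1.4 × 10⁻⁴ → stable
  118–123 m: −αΔT+βΔS = −(2.5 × 10⁻⁴)(+1.1)+(7.2 × 10⁻⁴)(+0.59) = 1.5 × 10⁻⁴ → stable
  123–204 m: −αΔT+βΔS = −(2.5 × 10⁻⁴)(-0.7)+(7.2 × 10⁻⁴)(+0.50) = 5.3 × 10⁻⁴ → stable
The 58–90 m interval has Δρ < 0: lighter water underlies denser water.

58–90 m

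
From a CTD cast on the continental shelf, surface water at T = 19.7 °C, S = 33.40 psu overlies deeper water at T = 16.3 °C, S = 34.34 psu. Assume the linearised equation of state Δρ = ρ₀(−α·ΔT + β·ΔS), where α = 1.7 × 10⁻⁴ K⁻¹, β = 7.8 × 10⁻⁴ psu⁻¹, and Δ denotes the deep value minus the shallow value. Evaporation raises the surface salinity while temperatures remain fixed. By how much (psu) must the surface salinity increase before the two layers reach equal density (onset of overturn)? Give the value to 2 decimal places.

1.68 psu

Neutral buoyancy requires −α(T_deep − T_surf) + β(S_deep − S_surf′) = 0.
S_surf′ = S_deep − (α/β)·ΔT = 34.34 − (1.7 × 10⁻⁴/7.8 × 10⁻⁴)·(-3.4) = 35.0810 psu.
Increase required: 35.0810 − 33.40 = 1.6810 psu.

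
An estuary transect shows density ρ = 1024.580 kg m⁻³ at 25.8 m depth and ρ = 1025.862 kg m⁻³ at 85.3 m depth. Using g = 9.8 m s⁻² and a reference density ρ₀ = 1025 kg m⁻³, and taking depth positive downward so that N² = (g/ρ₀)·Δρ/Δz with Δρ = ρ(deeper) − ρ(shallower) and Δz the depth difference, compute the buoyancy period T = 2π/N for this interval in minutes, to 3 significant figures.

7.30 min

Δρ = 1025.862 − 1024.580 = 1.282 kg m⁻³ over Δz = 85.3 − 25.8 = 59.5 m.
N² = (9.8/1025) × (1.282/59.5) = 2.0600 × 10⁻⁴ s⁻².
N = √(2.0600 × 10⁻⁴) = 0.014353 rad s⁻¹, so T = 2π/N = 437.76 s = 7.2960 min ≈ 7.30 min.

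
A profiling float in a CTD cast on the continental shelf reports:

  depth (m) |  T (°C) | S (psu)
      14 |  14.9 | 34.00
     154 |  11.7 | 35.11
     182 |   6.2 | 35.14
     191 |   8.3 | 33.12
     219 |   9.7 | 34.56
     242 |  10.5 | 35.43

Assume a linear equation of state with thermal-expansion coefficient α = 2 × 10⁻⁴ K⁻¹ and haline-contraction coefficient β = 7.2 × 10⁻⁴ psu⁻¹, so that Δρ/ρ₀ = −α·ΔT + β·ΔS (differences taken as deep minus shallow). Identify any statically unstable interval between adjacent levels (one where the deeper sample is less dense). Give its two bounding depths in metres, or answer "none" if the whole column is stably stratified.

182–191 m

Evaluate Δρ/ρ₀ = −αΔT + βΔS across each adjacent pair:
  14–154 m: −αΔT+βΔS = −(2 × 10⁻⁴)(-3.2)+(7.2 × 10⁻⁴)(+1.11) = 1.4 × 10⁻³ → stable
  154–182 m: −αΔT+βΔS = −(2 × 10⁻⁴)(-5.5)+(7.2 × 10⁻⁴)(+0.03) = 1.1 × 10⁻³ → stable
  182–191 m: −αΔT+βΔS = −(2 × 10⁻⁴)(+2.1)+(7.2 × 10⁻⁴)(-2.02) = -1.9 × 10⁻³ → UNSTABLE
  191–219 m: −αΔT+βΔS = −(2 × 10⁻⁴)(+1.4)+(7.2 × 10⁻⁴)(+1.44) = 7.6 × 10⁻⁴ → stable
  219–242 m: −αΔT+βΔS = −(2 × 10⁻⁴)(+0.8)+(7.2 × 10⁻⁴)(+0.87) = 4.7 × 10⁻⁴ → stable
The 182–191 m interval has Δρ < 0: lighter water underlies denser water.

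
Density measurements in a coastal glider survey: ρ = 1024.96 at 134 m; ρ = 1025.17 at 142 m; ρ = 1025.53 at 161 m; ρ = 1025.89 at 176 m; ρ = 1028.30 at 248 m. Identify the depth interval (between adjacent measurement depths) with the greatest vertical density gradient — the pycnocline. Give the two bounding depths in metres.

176–248 m

Compute the density gradient over each adjacent pair:
  134–142 m: Δρ/Δz = 0.21/8 = 0.026 kg m⁻⁴
  142–161 m: Δρ/Δz = 0.36/19 = 0.019 kg m⁻⁴
  161–176 m: Δρ/Δz = 0.36/15 = 0.024 kg m⁻⁴
  176–248 m: Δρ/Δz = 2.41/72 = 0.033 kg m⁻⁴
The largest gradient is in the 176–248 m interval — the pycnocline.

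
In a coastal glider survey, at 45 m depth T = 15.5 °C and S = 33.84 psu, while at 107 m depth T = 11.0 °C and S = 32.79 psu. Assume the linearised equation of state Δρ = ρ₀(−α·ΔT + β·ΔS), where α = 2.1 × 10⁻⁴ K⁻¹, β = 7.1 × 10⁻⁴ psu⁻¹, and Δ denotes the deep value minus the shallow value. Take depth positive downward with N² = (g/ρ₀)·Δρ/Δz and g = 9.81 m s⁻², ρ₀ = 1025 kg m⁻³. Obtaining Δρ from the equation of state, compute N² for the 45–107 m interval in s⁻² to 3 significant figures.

ΔT = -4.5 K, ΔS = -1.05 psu (deep − shallow).
Δρ/ρ₀ = −αΔT + βΔS = 9.45 × 10⁻⁴ − 7.455 × 10⁻⁴ = 1.995 × 10⁻⁴, so Δρ ≈ 0.2045 kg m⁻³.
N² = (g/ρ₀)·Δρ/Δz = g·(Δρ/ρ₀)/Δz = 9.81 × 1.995 × 10⁻⁴ / 62 = 3.1566 × 10⁻⁵ s⁻² ≈ 3.16 × 10⁻⁵ s⁻².

3.16 × 10⁻⁵ s⁻²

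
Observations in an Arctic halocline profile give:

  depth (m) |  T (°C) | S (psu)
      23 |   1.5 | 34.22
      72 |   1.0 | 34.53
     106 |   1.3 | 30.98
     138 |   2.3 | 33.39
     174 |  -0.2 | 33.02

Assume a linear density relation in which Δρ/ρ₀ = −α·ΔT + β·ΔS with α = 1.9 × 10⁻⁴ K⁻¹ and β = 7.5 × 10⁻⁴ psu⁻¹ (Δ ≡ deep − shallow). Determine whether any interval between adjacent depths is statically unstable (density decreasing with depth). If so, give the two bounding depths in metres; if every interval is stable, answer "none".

72–106 m

Evaluate Δρ/ρ₀ = −αΔT + βΔS across each adjacent pair:
  23–72 m: −αΔT+βΔS = −(1.9 × 10⁻⁴)(-0.5)+(7.5 × 10⁻⁴)(+0.31) = 3.3 × 10⁻⁴ → stable
  72–106 m: −αΔT+βΔS = −(1.9 × 10⁻⁴)(+0.3)+(7.5 × 10⁻⁴)(-3.55) = -2.7 × 10⁻³ → UNSTABLE
  106–138 m: −αΔT+βΔS = −(1.9 × 10⁻⁴)(+1.0)+(7.5 × 10⁻⁴)(+2.41) = 1.6 × 10⁻³ → stable
  138–174 m: −αΔT+βΔS = −(1.9 × 10⁻⁴)(-2.5)+(7.5 × 10⁻⁴)(-0.37) = 2.0 × 10⁻⁴ → stable
The 72–106 m interval has Δρ < 0: lighter water underlies denser water.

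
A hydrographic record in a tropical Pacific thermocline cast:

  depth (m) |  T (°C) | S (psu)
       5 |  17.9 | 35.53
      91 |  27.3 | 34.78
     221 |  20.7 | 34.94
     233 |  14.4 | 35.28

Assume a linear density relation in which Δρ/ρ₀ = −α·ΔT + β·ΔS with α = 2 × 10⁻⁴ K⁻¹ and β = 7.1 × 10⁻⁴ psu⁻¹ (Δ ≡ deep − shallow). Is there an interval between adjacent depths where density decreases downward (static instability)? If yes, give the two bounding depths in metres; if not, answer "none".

5–91 m

Evaluate Δρ/ρ₀ = −αΔT + βΔS across each adjacent pair:
  5–91 m: −αΔT+βΔS = −(2 × 10⁻⁴)(+9.4)+(7.1 × 10⁻⁴)(-0.75) = -2.4 × 10⁻³ → UNSTABLE
  91–221 m: −αΔT+βΔS = −(2 × 10⁻⁴)(-6.6)+(7.1 × 10⁻⁴)(+0.16) = 1.4 × 10⁻³ → stable
  221–233 m: −αΔT+βΔS = −(2 × 10⁻⁴)(-6.3)+(7.1 × 10⁻⁴)(+0.34) = 1.5 × 10⁻³ → stable
The 5–91 m interval has Δρ < 0: lighter water underlies denser water.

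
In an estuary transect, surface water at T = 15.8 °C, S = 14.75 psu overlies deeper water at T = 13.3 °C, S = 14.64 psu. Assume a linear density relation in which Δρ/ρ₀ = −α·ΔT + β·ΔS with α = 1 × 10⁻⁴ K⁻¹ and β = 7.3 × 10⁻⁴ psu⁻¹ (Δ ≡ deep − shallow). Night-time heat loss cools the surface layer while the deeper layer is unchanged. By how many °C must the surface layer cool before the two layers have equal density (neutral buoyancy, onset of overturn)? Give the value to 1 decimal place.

1.7 °C

Neutral buoyancy requires Δρ = 0, i.e. −α(T_deep − T_surf′) + β(S_deep − S_surf) = 0.
T_surf′ = T_deep − (β/α)·ΔS = 13.3 − (7.3 × 10⁻⁴/1 × 10⁻⁴)·(-0.11) = 14.103 °C.
Cooling required: 15.8 − (14.103) = 1.697 °C.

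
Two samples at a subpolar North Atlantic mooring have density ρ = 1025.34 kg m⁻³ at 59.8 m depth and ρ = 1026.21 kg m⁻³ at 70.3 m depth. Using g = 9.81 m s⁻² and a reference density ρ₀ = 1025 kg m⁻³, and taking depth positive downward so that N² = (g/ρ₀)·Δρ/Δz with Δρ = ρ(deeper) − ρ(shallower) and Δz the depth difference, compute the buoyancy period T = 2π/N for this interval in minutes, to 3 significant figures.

3.72 min

Δρ = 1026.21 − 1025.34 = 0.87 kg m⁻³ over Δz = 70.3 − 59.8 = 10.5 m.
N² = (9.81/1025) × (0.87/10.5) = 7.9300 × 10⁻⁴ s⁻².
N = √(7.9300 × 10⁻⁴) = 0.028160 rad s⁻¹, so T = 2π/N = 223.12 s = 3.7187 min ≈ 3.72 min.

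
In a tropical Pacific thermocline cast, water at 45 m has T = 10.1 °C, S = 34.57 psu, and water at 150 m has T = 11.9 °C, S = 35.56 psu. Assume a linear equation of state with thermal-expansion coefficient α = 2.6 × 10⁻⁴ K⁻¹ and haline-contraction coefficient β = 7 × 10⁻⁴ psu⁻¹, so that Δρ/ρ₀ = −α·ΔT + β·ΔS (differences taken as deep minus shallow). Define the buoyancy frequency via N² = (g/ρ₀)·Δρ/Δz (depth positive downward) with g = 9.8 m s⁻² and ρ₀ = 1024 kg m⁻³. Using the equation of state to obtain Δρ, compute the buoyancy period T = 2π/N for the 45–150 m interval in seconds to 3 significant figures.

ΔT = +1.8 K, ΔS = +0.99 psu (deep − shallow).
Δρ/ρ₀ = −αΔT + βΔS = -4.68 × 10⁻⁴ + 6.93 × 10⁻⁴ = 2.25 × 10⁻⁴, so Δρ ≈ 0.2304 kg m⁻³.
N² = (g/ρ₀)·Δρ/Δz = g·(Δρ/ρ₀)/Δz = 9.8 × 2.25 × 10⁻⁴ / 105 = 2.1000 × 10⁻⁵ s⁻².
N = √(2.1000 × 10⁻⁵) = 4.5826 × 10⁻³ rad s⁻¹ → T = 2π/N = 1.3711 × 10³ s ≈ 1.37 × 10³ s.

1.37 × 10³ s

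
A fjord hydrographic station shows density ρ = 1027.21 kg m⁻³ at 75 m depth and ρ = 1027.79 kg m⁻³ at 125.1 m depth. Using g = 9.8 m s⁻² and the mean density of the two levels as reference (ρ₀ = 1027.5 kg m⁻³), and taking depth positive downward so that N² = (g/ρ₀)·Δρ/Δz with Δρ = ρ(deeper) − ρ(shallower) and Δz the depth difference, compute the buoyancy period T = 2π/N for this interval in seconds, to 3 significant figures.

598 s

Δρ = 1027.79 − 1027.21 = 0.58 kg m⁻³ over Δz = 125.1 − 75 = 50.1 m.
N² = (9.8/1027.5) × (0.58/50.1) = 1.1042 × 10⁻⁴ s⁻².
N = √(1.1042 × 10⁻⁴) = 0.010508 rad s⁻¹, so T = 2π/N = 597.94 s ≈ 598 s.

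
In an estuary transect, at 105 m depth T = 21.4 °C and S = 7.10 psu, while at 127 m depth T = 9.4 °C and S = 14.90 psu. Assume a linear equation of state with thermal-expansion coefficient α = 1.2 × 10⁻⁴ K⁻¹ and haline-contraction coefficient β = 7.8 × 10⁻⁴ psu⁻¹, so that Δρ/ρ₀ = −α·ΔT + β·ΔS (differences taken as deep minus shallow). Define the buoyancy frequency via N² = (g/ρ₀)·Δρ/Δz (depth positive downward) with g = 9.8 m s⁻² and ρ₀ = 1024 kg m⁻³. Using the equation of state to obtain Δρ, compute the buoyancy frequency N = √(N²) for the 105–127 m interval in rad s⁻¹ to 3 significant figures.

ΔT = -12.0 K, ΔS = +7.80 psu (deep − shallow).
Δρ/ρ₀ = −αΔT + βΔS = 1.44 × 10⁻³ + 6.084 × 10⁻³ = 7.524 × 10⁻³, so Δρ ≈ 7.705 kg m⁻³.
N² = (g/ρ₀)·Δρ/Δz = g·(Δρ/ρ₀)/Δz = 9.8 × 7.524 × 10⁻³ / 22 = 3.3516 × 10⁻³ s⁻².
N = √(3.3516 × 10⁻³) = 0.057893 rad s⁻¹ ≈ 0.0579 rad s⁻¹.

0.0579 rad s⁻¹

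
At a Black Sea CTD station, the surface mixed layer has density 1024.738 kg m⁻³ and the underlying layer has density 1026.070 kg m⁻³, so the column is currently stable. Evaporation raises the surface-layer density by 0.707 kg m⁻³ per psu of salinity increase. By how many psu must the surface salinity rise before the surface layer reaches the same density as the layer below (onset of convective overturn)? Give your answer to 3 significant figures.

Density deficit of the surface layer: 1026.070 − 1024.738 = 1.332 kg m⁻³.
Required change = 1.332 / 0.707 = 1.88 psu.

1.88 psu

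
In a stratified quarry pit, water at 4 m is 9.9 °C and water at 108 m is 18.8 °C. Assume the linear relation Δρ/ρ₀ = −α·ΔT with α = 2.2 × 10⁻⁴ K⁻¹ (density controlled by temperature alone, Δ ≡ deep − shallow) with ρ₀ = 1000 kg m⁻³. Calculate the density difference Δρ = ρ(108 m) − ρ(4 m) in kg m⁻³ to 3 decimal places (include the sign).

ΔT = +8.9 K, Δρ/ρ₀ = −αΔT = -1.958 × 10⁻³.
Δρ = 1000 × (-1.958 × 10⁻³) = -1.958 kg m⁻³.
Negative Δρ: lighter below, statically unstable.

-1.958 kg m⁻³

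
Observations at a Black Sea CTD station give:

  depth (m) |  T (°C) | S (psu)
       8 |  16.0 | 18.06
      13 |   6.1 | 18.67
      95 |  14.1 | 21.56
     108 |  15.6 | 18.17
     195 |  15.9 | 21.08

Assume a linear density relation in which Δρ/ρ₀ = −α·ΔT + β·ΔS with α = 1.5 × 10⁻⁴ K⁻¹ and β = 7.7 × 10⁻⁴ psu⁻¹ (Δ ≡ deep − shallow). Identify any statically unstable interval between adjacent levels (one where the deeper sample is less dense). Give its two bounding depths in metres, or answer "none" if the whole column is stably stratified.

Evaluate Δρ/ρ₀ = −αΔT + βΔS across each adjacent pair:
  8–13 m: −αΔT+βΔS = −(1.5 × 10⁻⁴)(-9.9)+(7.7 × 10⁻⁴)(+0.61) = 2.0 × 10⁻³ → stable
  13–95 m: −αΔT+βΔS = −(1.5 × 10⁻⁴)(+8.0)+(7.7 × 10⁻⁴)(+2.89) = 1.0 × 10⁻³ → stable
  95–108 m: −αΔT+βΔS = −(1.5 × 10⁻⁴)(+1.5)+(7.7 × 10⁻⁴)(-3.39) = -2.8 × 10⁻³ → UNSTABLE
  108–195 m: −αΔT+βΔS = −(1.5 × 10⁻⁴)(+0.3)+(7.7 × 10⁻⁴)(+2.91) = 2.2 × 10⁻³ → stable
The 95–108 m interval has Δρ < 0: lighter water underlies denser water.

95–108 m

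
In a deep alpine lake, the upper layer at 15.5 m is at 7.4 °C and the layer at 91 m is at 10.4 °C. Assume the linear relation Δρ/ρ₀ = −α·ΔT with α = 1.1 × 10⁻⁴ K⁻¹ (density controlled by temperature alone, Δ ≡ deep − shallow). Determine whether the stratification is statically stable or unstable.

ΔT = 10.4 − 7.4 = +3.0 K, so Δρ/ρ₀ = −αΔT = -3.30 × 10⁻⁴.
Δρ/ρ₀ < 0, so Δρ < 0: deeper water is lighter → statically unstable; the column would overturn.

unstable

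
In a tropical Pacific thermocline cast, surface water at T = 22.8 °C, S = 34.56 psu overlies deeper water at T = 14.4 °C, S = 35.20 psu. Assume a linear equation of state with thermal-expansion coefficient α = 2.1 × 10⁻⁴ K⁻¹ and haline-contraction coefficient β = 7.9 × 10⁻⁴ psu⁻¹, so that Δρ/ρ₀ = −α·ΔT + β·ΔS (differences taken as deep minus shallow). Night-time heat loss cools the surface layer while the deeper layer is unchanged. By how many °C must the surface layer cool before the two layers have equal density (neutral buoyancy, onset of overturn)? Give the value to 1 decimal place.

Neutral buoyancy requires Δρ = 0, i.e. −α(T_deep − T_surf′) + β(S_deep − S_surf) = 0.
T_surf′ = T_deep − (β/α)·ΔS = 14.4 − (7.9 × 10⁻⁴/2.1 × 10⁻⁴)·(+0.64) = 11.992 °C.
Cooling required: 22.8 − (11.992) = 10.808 °C.

10.8 °C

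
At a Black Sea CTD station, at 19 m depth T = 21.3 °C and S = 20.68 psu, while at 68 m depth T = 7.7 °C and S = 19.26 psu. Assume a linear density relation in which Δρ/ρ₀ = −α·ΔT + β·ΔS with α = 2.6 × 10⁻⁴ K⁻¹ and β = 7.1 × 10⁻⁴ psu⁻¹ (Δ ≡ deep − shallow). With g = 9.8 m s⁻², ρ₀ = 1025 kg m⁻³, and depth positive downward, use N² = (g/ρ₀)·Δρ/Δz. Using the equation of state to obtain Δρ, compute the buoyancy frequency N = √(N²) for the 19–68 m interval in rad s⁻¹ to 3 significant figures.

0.0225 rad s⁻¹

ΔT = -13.6 K, ΔS = -1.42 psu (deep − shallow).
Δρ/ρ₀ = −αΔT + βΔS = 3.536 × 10⁻³ − 1.0082 × 10⁻³ = 2.5278 × 10⁻³, so Δρ ≈ 2.591 kg m⁻³.
N² = (g/ρ₀)·Δρ/Δz = g·(Δρ/ρ₀)/Δz = 9.8 × 2.5278 × 10⁻³ / 49 = 5.0556 × 10⁻⁴ s⁻².
N = √(5.0556 × 10⁻⁴) = 0.022485 rad s⁻¹ ≈ 0.0225 rad s⁻¹.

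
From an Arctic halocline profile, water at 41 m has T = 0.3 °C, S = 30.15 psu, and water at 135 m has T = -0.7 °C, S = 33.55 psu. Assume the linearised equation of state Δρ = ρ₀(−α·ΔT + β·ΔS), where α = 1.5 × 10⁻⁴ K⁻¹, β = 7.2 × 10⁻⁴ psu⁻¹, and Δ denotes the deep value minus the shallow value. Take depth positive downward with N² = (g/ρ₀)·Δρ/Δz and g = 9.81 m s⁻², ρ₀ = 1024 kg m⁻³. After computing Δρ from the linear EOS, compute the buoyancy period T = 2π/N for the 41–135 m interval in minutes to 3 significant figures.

6.36 min

ΔT = -1.0 K, ΔS = +3.40 psu (deep − shallow).
Δρ/ρ₀ = −αΔT + βΔS = 1.50 × 10⁻⁴ + 2.448 × 10⁻³ = 2.598 × 10⁻³, so Δρ ≈ 2.660 kg m⁻³.
N² = (g/ρ₀)·Δρ/Δz = g·(Δρ/ρ₀)/Δz = 9.81 × 2.598 × 10⁻³ / 94 = 2.7113 × 10⁻⁴ s⁻².
N = √(2.7113 × 10⁻⁴) = 0.016466 rad s⁻¹ → T = 2π/N = 381.59 s = 6.3598 min ≈ 6.36 min.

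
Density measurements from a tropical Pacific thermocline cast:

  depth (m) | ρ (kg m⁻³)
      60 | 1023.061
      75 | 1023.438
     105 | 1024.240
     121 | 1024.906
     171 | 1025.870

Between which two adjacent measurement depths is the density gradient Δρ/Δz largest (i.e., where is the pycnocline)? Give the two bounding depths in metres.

Compute the density gradient over each adjacent pair:
  60–75 m: Δρ/Δz = 0.377/15 = 0.025 kg m⁻⁴
  75–105 m: Δρ/Δz = 0.802/30 = 0.027 kg m⁻⁴
  105–121 m: Δρ/Δz = 0.666/16 = 0.042 kg m⁻⁴
  121–171 m: Δρ/Δz = 0.964/50 = 0.019 kg m⁻⁴
The largest gradient is in the 105–121 m interval — the pycnocline.

105–121 m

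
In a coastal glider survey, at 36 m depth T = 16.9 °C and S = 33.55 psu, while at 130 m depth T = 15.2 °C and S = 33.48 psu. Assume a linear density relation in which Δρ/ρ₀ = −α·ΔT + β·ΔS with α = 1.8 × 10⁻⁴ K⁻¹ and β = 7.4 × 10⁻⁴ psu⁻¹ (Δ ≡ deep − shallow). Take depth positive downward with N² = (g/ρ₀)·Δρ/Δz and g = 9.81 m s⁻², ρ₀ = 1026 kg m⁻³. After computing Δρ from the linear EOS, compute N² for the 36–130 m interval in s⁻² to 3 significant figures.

ΔT = -1.7 K, ΔS = -0.07 psu (deep − shallow).
Δρ/ρ₀ = −αΔT + βΔS = 3.06 × 10⁻⁴ − 5.18 × 10⁻⁵ = 2.542 × 10⁻⁴, so Δρ ≈ 0.2608 kg m⁻³.
N² = (g/ρ₀)·Δρ/Δz = g·(Δρ/ρ₀)/Δz = 9.81 × 2.542 × 10⁻⁴ / 94 = 2.6529 × 10⁻⁵ s⁻² ≈ 2.65 × 10⁻⁵ s⁻².

2.65 × 10⁻⁵ s⁻²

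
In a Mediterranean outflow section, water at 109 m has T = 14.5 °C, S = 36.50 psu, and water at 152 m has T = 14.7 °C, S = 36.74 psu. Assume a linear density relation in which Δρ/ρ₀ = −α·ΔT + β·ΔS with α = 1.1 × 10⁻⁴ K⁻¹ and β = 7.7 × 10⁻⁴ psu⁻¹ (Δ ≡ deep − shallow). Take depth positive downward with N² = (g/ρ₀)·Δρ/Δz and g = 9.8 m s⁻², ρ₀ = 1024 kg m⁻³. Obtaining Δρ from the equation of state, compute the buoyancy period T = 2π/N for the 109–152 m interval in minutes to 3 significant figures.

ΔT = +0.2 K, ΔS = +0.24 psu (deep − shallow).
Δρ/ρ₀ = −αΔT + βΔS = -2.20 × 10⁻⁵ + 1.848 × 10⁻⁴ = 1.628 × 10⁻⁴, so Δρ ≈ 0.1667 kg m⁻³.
N² = (g/ρ₀)·Δρ/Δz = g·(Δρ/ρ₀)/Δz = 9.8 × 1.628 × 10⁻⁴ / 43 = 3.7103 × 10⁻⁵ s⁻².
N = √(3.7103 × 10⁻⁵) = 6.0912 × 10⁻³ rad s⁻¹ → T = 2π/N = 1.0315 × 10³ s = 17.192 min ≈ 17.2 min.

17.2 min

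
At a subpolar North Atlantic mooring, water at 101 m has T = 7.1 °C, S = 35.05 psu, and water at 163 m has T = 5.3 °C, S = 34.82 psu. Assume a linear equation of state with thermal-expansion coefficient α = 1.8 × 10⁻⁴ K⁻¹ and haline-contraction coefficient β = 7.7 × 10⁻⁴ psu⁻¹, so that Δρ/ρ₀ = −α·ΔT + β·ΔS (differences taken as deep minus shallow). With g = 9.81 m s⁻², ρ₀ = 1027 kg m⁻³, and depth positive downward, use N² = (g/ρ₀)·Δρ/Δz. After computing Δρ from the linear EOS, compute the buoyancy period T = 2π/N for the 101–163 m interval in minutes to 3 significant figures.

ΔT = -1.8 K, ΔS = -0.23 psu (deep − shallow).
Δρ/ρ₀ = −αΔT + βΔS = 3.24 × 10⁻⁴ − 1.771 × 10⁻⁴ = 1.469 × 10⁻⁴, so Δρ ≈ 0.1509 kg m⁻³.
N² = (g/ρ₀)·Δρ/Δz = g·(Δρ/ρ₀)/Δz = 9.81 × 1.469 × 10⁻⁴ / 62 = 2.3243 × 10⁻⁵ s⁻².
N = √(2.3243 × 10⁻⁵) = 4.8211 × 10⁻³ rad s⁻¹ → T = 2π/N = 1.3033 × 10³ s = 21.722 min ≈ 21.7 min.

21.7 min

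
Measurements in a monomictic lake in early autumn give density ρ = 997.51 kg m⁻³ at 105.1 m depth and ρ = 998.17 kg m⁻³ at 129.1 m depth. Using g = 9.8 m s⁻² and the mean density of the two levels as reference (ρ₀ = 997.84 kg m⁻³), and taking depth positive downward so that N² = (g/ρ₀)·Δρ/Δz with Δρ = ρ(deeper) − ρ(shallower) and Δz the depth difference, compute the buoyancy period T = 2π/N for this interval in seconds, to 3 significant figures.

Δρ = 998.17 − 997.51 = 0.66 kg m⁻³ over Δz = 129.1 − 105.1 = 24 m.
N² = (9.8/997.84) × (0.66/24) = 2.7008 × 10⁻⁴ s⁻².
N = √(2.7008 × 10⁻⁴) = 0.016434 rad s⁻¹, so T = 2π/N = 382.33 s ≈ 382 s.

382 s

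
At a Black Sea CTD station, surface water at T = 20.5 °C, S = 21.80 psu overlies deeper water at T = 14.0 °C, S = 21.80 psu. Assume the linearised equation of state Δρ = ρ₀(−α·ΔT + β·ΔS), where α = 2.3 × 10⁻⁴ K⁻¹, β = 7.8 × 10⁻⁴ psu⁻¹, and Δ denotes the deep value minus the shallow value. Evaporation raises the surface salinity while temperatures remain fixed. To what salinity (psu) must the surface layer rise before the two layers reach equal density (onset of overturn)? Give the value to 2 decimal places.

23.72 psu

Neutral buoyancy requires −α(T_deep − T_surf) + β(S_deep − S_surf′) = 0.
S_surf′ = S_deep − (α/β)·ΔT = 21.80 − (2.3 × 10⁻⁴/7.8 × 10⁻⁴)·(-6.5) = 23.7167 psu.
Increase required: 23.7167 − 21.80 = 1.9167 psu.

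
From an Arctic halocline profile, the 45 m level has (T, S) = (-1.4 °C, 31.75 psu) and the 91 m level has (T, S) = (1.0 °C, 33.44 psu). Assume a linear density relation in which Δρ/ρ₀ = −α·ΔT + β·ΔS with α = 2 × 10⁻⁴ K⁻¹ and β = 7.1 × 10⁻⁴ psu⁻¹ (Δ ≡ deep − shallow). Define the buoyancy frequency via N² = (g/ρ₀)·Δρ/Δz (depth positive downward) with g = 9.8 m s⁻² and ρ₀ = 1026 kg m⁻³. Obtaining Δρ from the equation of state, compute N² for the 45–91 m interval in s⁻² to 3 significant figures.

ΔT = +2.4 K, ΔS = +1.69 psu (deep − shallow).
Δρ/ρ₀ = −αΔT + βΔS = -4.80 × 10⁻⁴ + 1.1999 × 10⁻³ = 7.199 × 10⁻⁴, so Δρ ≈ 0.7386 kg m⁻³.
N² = (g/ρ₀)·Δρ/Δz = g·(Δρ/ρ₀)/Δz = 9.8 × 7.199 × 10⁻⁴ / 46 = 1.5337 × 10⁻⁴ s⁻² ≈ 1.53 × 10⁻⁴ s⁻².

1.53 × 10⁻⁴ s⁻²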